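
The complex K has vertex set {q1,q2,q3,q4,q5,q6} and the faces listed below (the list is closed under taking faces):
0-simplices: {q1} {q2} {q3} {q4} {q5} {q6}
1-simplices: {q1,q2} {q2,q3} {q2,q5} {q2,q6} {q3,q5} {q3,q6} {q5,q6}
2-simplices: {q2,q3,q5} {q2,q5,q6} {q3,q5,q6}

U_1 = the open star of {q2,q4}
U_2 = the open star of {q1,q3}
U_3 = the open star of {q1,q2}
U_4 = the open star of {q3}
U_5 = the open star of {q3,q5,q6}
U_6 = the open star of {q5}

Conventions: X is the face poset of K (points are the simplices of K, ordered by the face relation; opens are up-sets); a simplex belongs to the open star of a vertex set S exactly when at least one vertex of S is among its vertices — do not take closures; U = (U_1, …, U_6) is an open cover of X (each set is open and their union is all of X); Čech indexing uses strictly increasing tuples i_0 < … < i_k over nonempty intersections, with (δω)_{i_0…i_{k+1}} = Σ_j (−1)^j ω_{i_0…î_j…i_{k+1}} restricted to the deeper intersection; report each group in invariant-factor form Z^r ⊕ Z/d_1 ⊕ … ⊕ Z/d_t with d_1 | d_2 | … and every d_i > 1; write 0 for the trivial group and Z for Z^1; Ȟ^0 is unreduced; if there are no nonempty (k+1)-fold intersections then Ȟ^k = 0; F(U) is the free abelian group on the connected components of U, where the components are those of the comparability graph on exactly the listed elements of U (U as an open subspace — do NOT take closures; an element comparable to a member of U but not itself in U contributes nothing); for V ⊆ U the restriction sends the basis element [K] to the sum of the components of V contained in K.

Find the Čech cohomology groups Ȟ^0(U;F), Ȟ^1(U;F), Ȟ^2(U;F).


intersection data:
  U1={{q2},{q4},{q1,q2},{q2,q3},{q2,q5},{q2,q6},{q2,q3,q5},{q2,q5,q6}} U2={{q1},{q3},{q1,q2},{q2,q3},{q3,q5},{q3,q6},{q2,q3,q5},{q3,q5,q6}} U3={{q1},{q2},{q1,q2},{q2,q3},{q2,q5},{q2,q6},{q2,q3,q5},{q2,q5,q6}} U4={{q3},{q2,q3},{q3,q5},{q3,q6},{q2,q3,q5},{q3,q5,q6}} U5={{q3},{q5},{q6},{q2,q3},{q2,q5},{q2,q6},{q3,q5},{q3,q6},{q5,q6},{q2,q3,q5},{q2,q5,q6},{q3,q5,q6}} U6={{q5},{q2,q5},{q3,q5},{q5,q6},{q2,q3,q5},{q2,q5,q6},{q3,q5,q6}}
  U12={{q1,q2},{q2,q3},{q2,q3,q5}} U13={{q2},{q1,q2},{q2,q3},{q2,q5},{q2,q6},{q2,q3,q5},{q2,q5,q6}} U14={{q2,q3},{q2,q3,q5}} U15={{q2,q3},{q2,q5},{q2,q6},{q2,q3,q5},{q2,q5,q6}} U16={{q2,q5},{q2,q3,q5},{q2,q5,q6}} U23={{q1},{q1,q2},{q2,q3},{q2,q3,q5}} U24={{q3},{q2,q3},{q3,q5},{q3,q6},{q2,q3,q5},{q3,q5,q6}} U25={{q3},{q2,q3},{q3,q5},{q3,q6},{q2,q3,q5},{q3,q5,q6}} U26={{q3,q5},{q2,q3,q5},{q3,q5,q6}} U34={{q2,q3},{q2,q3,q5}} U35={{q2,q3},{q2,q5},{q2,q6},{q2,q3,q5},{q2,q5,q6}} U36={{q2,q5},{q2,q3,q5},{q2,q5,q6}} U45={{q3},{q2,q3},{q3,q5},{q3,q6},{q2,q3,q5},{q3,q5,q6}} U46={{q3,q5},{q2,q3,q5},{q3,q5,q6}} U56={{q5},{q2,q5},{q3,q5},{q5,q6},{q2,q3,q5},{q2,q5,q6},{q3,q5,q6}}
  U123={{q1,q2},{q2,q3},{q2,q3,q5}} U124={{q2,q3},{q2,q3,q5}} U125={{q2,q3},{q2,q3,q5}} U126={{q2,q3,q5}} U134={{q2,q3},{q2,q3,q5}} U135={{q2,q3},{q2,q5},{q2,q6},{q2,q3,q5},{q2,q5,q6}} U136={{q2,q5},{q2,q3,q5},{q2,q5,q6}} U145={{q2,q3},{q2,q3,q5}} U146={{q2,q3,q5}} U156={{q2,q5},{q2,q3,q5},{q2,q5,q6}} U234={{q2,q3},{q2,q3,q5}} U235={{q2,q3},{q2,q3,q5}} U236={{q2,q3,q5}} U245={{q3},{q2,q3},{q3,q5},{q3,q6},{q2,q3,q5},{q3,q5,q6}} U246={{q3,q5},{q2,q3,q5},{q3,q5,q6}} U256={{q3,q5},{q2,q3,q5},{q3,q5,q6}} U345={{q2,q3},{q2,q3,q5}} U346={{q2,q3,q5}} U356={{q2,q5},{q2,q3,q5},{q2,q5,q6}} U456={{q3,q5},{q2,q3,q5},{q3,q5,q6}}
  U1234={{q2,q3},{q2,q3,q5}} U1235={{q2,q3},{q2,q3,q5}} U1236={{q2,q3,q5}} U1245={{q2,q3},{q2,q3,q5}} U1246={{q2,q3,q5}} U1256={{q2,q3,q5}} U1345={{q2,q3},{q2,q3,q5}} U1346={{q2,q3,q5}} U1356={{q2,q5},{q2,q3,q5},{q2,q5,q6}} U1456={{q2,q3,q5}} U2345={{q2,q3},{q2,q3,q5}} U2346={{q2,q3,q5}} U2356={{q2,q3,q5}} U2456={{q3,q5},{q2,q3,q5},{q3,q5,q6}} U3456={{q2,q3,q5}}
  U12345={{q2,q3},{q2,q3,q5}} U12346={{q2,q3,q5}} U12356={{q2,q3,q5}} U12456={{q2,q3,q5}} U13456={{q2,q3,q5}} U23456={{q2,q3,q5}}
  U123456={{q2,q3,q5}}
components per intersection:
  U1: {{q2},{q1,q2},{q2,q3},{q2,q5},{q2,q6},{q2,q3,q5},{q2,q5,q6}} {{q4}}
  U2: {{q1},{q1,q2}} {{q3},{q2,q3},{q3,q5},{q3,q6},{q2,q3,q5},{q3,q5,q6}}
  U3: {{q1},{q2},{q1,q2},{q2,q3},{q2,q5},{q2,q6},{q2,q3,q5},{q2,q5,q6}}
  U4: {{q3},{q2,q3},{q3,q5},{q3,q6},{q2,q3,q5},{q3,q5,q6}}
  U5: {{q3},{q5},{q6},{q2,q3},{q2,q5},{q2,q6},{q3,q5},{q3,q6},{q5,q6},{q2,q3,q5},{q2,q5,q6},{q3,q5,q6}}
  U6: {{q5},{q2,q5},{q3,q5},{q5,q6},{q2,q3,q5},{q2,q5,q6},{q3,q5,q6}}
  U12: {{q1,q2}} {{q2,q3},{q2,q3,q5}}
  U13: {{q2},{q1,q2},{q2,q3},{q2,q5},{q2,q6},{q2,q3,q5},{q2,q5,q6}}
  U14: {{q2,q3},{q2,q3,q5}}
  U15: {{q2,q3},{q2,q5},{q2,q6},{q2,q3,q5},{q2,q5,q6}}
  U16: {{q2,q5},{q2,q3,q5},{q2,q5,q6}}
  U23: {{q1},{q1,q2}} {{q2,q3},{q2,q3,q5}}
  U24: {{q3},{q2,q3},{q3,q5},{q3,q6},{q2,q3,q5},{q3,q5,q6}}
  U25: {{q3},{q2,q3},{q3,q5},{q3,q6},{q2,q3,q5},{q3,q5,q6}}
  U26: {{q3,q5},{q2,q3,q5},{q3,q5,q6}}
  U34: {{q2,q3},{q2,q3,q5}}
  U35: {{q2,q3},{q2,q5},{q2,q6},{q2,q3,q5},{q2,q5,q6}}
  U36: {{q2,q5},{q2,q3,q5},{q2,q5,q6}}
  U45: {{q3},{q2,q3},{q3,q5},{q3,q6},{q2,q3,q5},{q3,q5,q6}}
  U46: {{q3,q5},{q2,q3,q5},{q3,q5,q6}}
  U56: {{q5},{q2,q5},{q3,q5},{q5,q6},{q2,q3,q5},{q2,q5,q6},{q3,q5,q6}}
  U123: {{q1,q2}} {{q2,q3},{q2,q3,q5}}
  U124: {{q2,q3},{q2,q3,q5}}
  U125: {{q2,q3},{q2,q3,q5}}
  U126: {{q2,q3,q5}}
  U134: {{q2,q3},{q2,q3,q5}}
  U135: {{q2,q3},{q2,q5},{q2,q6},{q2,q3,q5},{q2,q5,q6}}
  U136: {{q2,q5},{q2,q3,q5},{q2,q5,q6}}
  U145: {{q2,q3},{q2,q3,q5}}
  U146: {{q2,q3,q5}}
  U156: {{q2,q5},{q2,q3,q5},{q2,q5,q6}}
  U234: {{q2,q3},{q2,q3,q5}}
  U235: {{q2,q3},{q2,q3,q5}}
  U236: {{q2,q3,q5}}
  U245: {{q3},{q2,q3},{q3,q5},{q3,q6},{q2,q3,q5},{q3,q5,q6}}
  U246: {{q3,q5},{q2,q3,q5},{q3,q5,q6}}
  U256: {{q3,q5},{q2,q3,q5},{q3,q5,q6}}
  U345: {{q2,q3},{q2,q3,q5}}
  U346: {{q2,q3,q5}}
  U356: {{q2,q5},{q2,q3,q5},{q2,q5,q6}}
  U456: {{q3,q5},{q2,q3,q5},{q3,q5,q6}}
  U1234: {{q2,q3},{q2,q3,q5}}
  U1235: {{q2,q3},{q2,q3,q5}}
  U1236: {{q2,q3,q5}}
  U1245: {{q2,q3},{q2,q3,q5}}
  U1246: {{q2,q3,q5}}
  U1256: {{q2,q3,q5}}
  U1345: {{q2,q3},{q2,q3,q5}}
  U1346: {{q2,q3,q5}}
  U1356: {{q2,q5},{q2,q3,q5},{q2,q5,q6}}
  U1456: {{q2,q3,q5}}
  U2345: {{q2,q3},{q2,q3,q5}}
  U2346: {{q2,q3,q5}}
  U2356: {{q2,q3,q5}}
  U2456: {{q3,q5},{q2,q3,q5},{q3,q5,q6}}
  U3456: {{q2,q3,q5}}
  U12345: {{q2,q3},{q2,q3,q5}}
  U12346: {{q2,q3,q5}}
  U12356: {{q2,q3,q5}}
  U12456: {{q2,q3,q5}}
  U13456: {{q2,q3,q5}}
  U23456: {{q2,q3,q5}}
  U123456: {{q2,q3,q5}}
C dims 8,17,21,15; δ0: rk 6, SNF 1^6; δ1: rk 11, SNF 1^11; δ2: rk 10, SNF 1^10
Ȟ^0 = (8 − 6) − 0 = 2, so Ȟ^0 ≅ Z^2
Ȟ^1 = (17 − 11) − 6 = 0, so Ȟ^1 ≅ 0
Ȟ^2 = (21 − 10) − 11 = 0, so Ȟ^2 ≅ 0

Ȟ^0 ≅ Z^2; Ȟ^1 ≅ 0; Ȟ^2 ≅ 0


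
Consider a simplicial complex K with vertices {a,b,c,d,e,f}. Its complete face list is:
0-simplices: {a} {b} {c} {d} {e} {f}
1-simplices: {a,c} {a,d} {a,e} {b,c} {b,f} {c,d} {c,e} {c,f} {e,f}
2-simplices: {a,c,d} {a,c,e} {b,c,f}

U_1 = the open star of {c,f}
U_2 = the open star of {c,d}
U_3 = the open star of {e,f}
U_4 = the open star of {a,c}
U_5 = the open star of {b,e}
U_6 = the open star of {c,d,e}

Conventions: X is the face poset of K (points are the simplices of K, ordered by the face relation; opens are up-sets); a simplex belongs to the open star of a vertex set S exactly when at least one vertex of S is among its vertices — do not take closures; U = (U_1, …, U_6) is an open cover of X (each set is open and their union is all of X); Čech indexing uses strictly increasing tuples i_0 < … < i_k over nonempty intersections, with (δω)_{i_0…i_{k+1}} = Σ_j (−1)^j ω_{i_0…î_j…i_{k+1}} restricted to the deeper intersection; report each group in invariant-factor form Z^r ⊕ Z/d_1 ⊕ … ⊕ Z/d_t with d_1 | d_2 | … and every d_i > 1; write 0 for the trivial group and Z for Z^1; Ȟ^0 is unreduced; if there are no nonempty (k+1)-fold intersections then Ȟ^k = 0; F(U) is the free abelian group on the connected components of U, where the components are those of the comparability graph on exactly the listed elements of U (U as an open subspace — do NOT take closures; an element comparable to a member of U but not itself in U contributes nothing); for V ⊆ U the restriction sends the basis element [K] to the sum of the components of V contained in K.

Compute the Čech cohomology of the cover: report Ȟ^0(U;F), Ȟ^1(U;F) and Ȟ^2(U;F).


cover nerve:
  U1={{c},{f},{a,c},{b,c},{b,f},{c,d},{c,e},{c,f},{e,f},{a,c,d},{a,c,e},{b,c,f}} U2={{c},{d},{a,c},{a,d},{b,c},{c,d},{c,e},{c,f},{a,c,d},{a,c,e},{b,c,f}} U3={{e},{f},{a,e},{b,f},{c,e},{c,f},{e,f},{a,c,e},{b,c,f}} U4={{a},{c},{a,c},{a,d},{a,e},{b,c},{c,d},{c,e},{c,f},{a,c,d},{a,c,e},{b,c,f}} U5={{b},{e},{a,e},{b,c},{b,f},{c,e},{e,f},{a,c,e},{b,c,f}} U6={{c},{d},{e},{a,c},{a,d},{a,e},{b,c},{c,d},{c,e},{c,f},{e,f},{a,c,d},{a,c,e},{b,c,f}}
  U12={{c},{a,c},{b,c},{c,d},{c,e},{c,f},{a,c,d},{a,c,e},{b,c,f}} U13={{f},{b,f},{c,e},{c,f},{e,f},{a,c,e},{b,c,f}} U14={{c},{a,c},{b,c},{c,d},{c,e},{c,f},{a,c,d},{a,c,e},{b,c,f}} U15={{b,c},{b,f},{c,e},{e,f},{a,c,e},{b,c,f}} U16={{c},{a,c},{b,c},{c,d},{c,e},{c,f},{e,f},{a,c,d},{a,c,e},{b,c,f}} U23={{c,e},{c,f},{a,c,e},{b,c,f}} U24={{c},{a,c},{a,d},{b,c},{c,d},{c,e},{c,f},{a,c,d},{a,c,e},{b,c,f}} U25={{b,c},{c,e},{a,c,e},{b,c,f}} U26={{c},{d},{a,c},{a,d},{b,c},{c,d},{c,e},{c,f},{a,c,d},{a,c,e},{b,c,f}} U34={{a,e},{c,e},{c,f},{a,c,e},{b,c,f}} U35={{e},{a,e},{b,f},{c,e},{e,f},{a,c,e},{b,c,f}} U36={{e},{a,e},{c,e},{c,f},{e,f},{a,c,e},{b,c,f}} U45={{a,e},{b,c},{c,e},{a,c,e},{b,c,f}} U46={{c},{a,c},{a,d},{a,e},{b,c},{c,d},{c,e},{c,f},{a,c,d},{a,c,e},{b,c,f}} U56={{e},{a,e},{b,c},{c,e},{e,f},{a,c,e},{b,c,f}}
  U123={{c,e},{c,f},{a,c,e},{b,c,f}} U124={{c},{a,c},{b,c},{c,d},{c,e},{c,f},{a,c,d},{a,c,e},{b,c,f}} U125={{b,c},{c,e},{a,c,e},{b,c,f}} U126={{c},{a,c},{b,c},{c,d},{c,e},{c,f},{a,c,d},{a,c,e},{b,c,f}} U134={{c,e},{c,f},{a,c,e},{b,c,f}} U135={{b,f},{c,e},{e,f},{a,c,e},{b,c,f}} U136={{c,e},{c,f},{e,f},{a,c,e},{b,c,f}} U145={{b,c},{c,e},{a,c,e},{b,c,f}} U146={{c},{a,c},{b,c},{c,d},{c,e},{c,f},{a,c,d},{a,c,e},{b,c,f}} U156={{b,c},{c,e},{e,f},{a,c,e},{b,c,f}} U234={{c,e},{c,f},{a,c,e},{b,c,f}} U235={{c,e},{a,c,e},{b,c,f}} U236={{c,e},{c,f},{a,c,e},{b,c,f}} U245={{b,c},{c,e},{a,c,e},{b,c,f}} U246={{c},{a,c},{a,d},{b,c},{c,d},{c,e},{c,f},{a,c,d},{a,c,e},{b,c,f}} U256={{b,c},{c,e},{a,c,e},{b,c,f}} U345={{a,e},{c,e},{a,c,e},{b,c,f}} U346={{a,e},{c,e},{c,f},{a,c,e},{b,c,f}} U356={{e},{a,e},{c,e},{e,f},{a,c,e},{b,c,f}} U456={{a,e},{b,c},{c,e},{a,c,e},{b,c,f}}
  U1234={{c,e},{c,f},{a,c,e},{b,c,f}} U1235={{c,e},{a,c,e},{b,c,f}} U1236={{c,e},{c,f},{a,c,e},{b,c,f}} U1245={{b,c},{c,e},{a,c,e},{b,c,f}} U1246={{c},{a,c},{b,c},{c,d},{c,e},{c,f},{a,c,d},{a,c,e},{b,c,f}} U1256={{b,c},{c,e},{a,c,e},{b,c,f}} U1345={{c,e},{a,c,e},{b,c,f}} U1346={{c,e},{c,f},{a,c,e},{b,c,f}} U1356={{c,e},{e,f},{a,c,e},{b,c,f}} U1456={{b,c},{c,e},{a,c,e},{b,c,f}} U2345={{c,e},{a,c,e},{b,c,f}} U2346={{c,e},{c,f},{a,c,e},{b,c,f}} U2356={{c,e},{a,c,e},{b,c,f}} U2456={{b,c},{c,e},{a,c,e},{b,c,f}} U3456={{a,e},{c,e},{a,c,e},{b,c,f}}
  U12345={{c,e},{a,c,e},{b,c,f}} U12346={{c,e},{c,f},{a,c,e},{b,c,f}} U12356={{c,e},{a,c,e},{b,c,f}} U12456={{b,c},{c,e},{a,c,e},{b,c,f}} U13456={{c,e},{a,c,e},{b,c,f}} U23456={{c,e},{a,c,e},{b,c,f}}
  U123456={{c,e},{a,c,e},{b,c,f}}
components per intersection:
  U1: {{c},{f},{a,c},{b,c},{b,f},{c,d},{c,e},{c,f},{e,f},{a,c,d},{a,c,e},{b,c,f}}
  U2: {{c},{d},{a,c},{a,d},{b,c},{c,d},{c,e},{c,f},{a,c,d},{a,c,e},{b,c,f}}
  U3: {{e},{f},{a,e},{b,f},{c,e},{c,f},{e,f},{a,c,e},{b,c,f}}
  U4: {{a},{c},{a,c},{a,d},{a,e},{b,c},{c,d},{c,e},{c,f},{a,c,d},{a,c,e},{b,c,f}}
  U5: {{b},{b,c},{b,f},{b,c,f}} {{e},{a,e},{c,e},{e,f},{a,c,e}}
  U6: {{c},{d},{e},{a,c},{a,d},{a,e},{b,c},{c,d},{c,e},{c,f},{e,f},{a,c,d},{a,c,e},{b,c,f}}
  U12: {{c},{a,c},{b,c},{c,d},{c,e},{c,f},{a,c,d},{a,c,e},{b,c,f}}
  U13: {{f},{b,f},{c,f},{e,f},{b,c,f}} {{c,e},{a,c,e}}
  U14: {{c},{a,c},{b,c},{c,d},{c,e},{c,f},{a,c,d},{a,c,e},{b,c,f}}
  U15: {{b,c},{b,f},{b,c,f}} {{c,e},{a,c,e}} {{e,f}}
  U16: {{c},{a,c},{b,c},{c,d},{c,e},{c,f},{a,c,d},{a,c,e},{b,c,f}} {{e,f}}
  U23: {{c,e},{a,c,e}} {{c,f},{b,c,f}}
  U24: {{c},{a,c},{a,d},{b,c},{c,d},{c,e},{c,f},{a,c,d},{a,c,e},{b,c,f}}
  U25: {{b,c},{b,c,f}} {{c,e},{a,c,e}}
  U26: {{c},{d},{a,c},{a,d},{b,c},{c,d},{c,e},{c,f},{a,c,d},{a,c,e},{b,c,f}}
  U34: {{a,e},{c,e},{a,c,e}} {{c,f},{b,c,f}}
  U35: {{e},{a,e},{c,e},{e,f},{a,c,e}} {{b,f},{b,c,f}}
  U36: {{e},{a,e},{c,e},{e,f},{a,c,e}} {{c,f},{b,c,f}}
  U45: {{a,e},{c,e},{a,c,e}} {{b,c},{b,c,f}}
  U46: {{c},{a,c},{a,d},{a,e},{b,c},{c,d},{c,e},{c,f},{a,c,d},{a,c,e},{b,c,f}}
  U56: {{e},{a,e},{c,e},{e,f},{a,c,e}} {{b,c},{b,c,f}}
  U123: {{c,e},{a,c,e}} {{c,f},{b,c,f}}
  U124: {{c},{a,c},{b,c},{c,d},{c,e},{c,f},{a,c,d},{a,c,e},{b,c,f}}
  U125: {{b,c},{b,c,f}} {{c,e},{a,c,e}}
  U126: {{c},{a,c},{b,c},{c,d},{c,e},{c,f},{a,c,d},{a,c,e},{b,c,f}}
  U134: {{c,e},{a,c,e}} {{c,f},{b,c,f}}
  U135: {{b,f},{b,c,f}} {{c,e},{a,c,e}} {{e,f}}
  U136: {{c,e},{a,c,e}} {{c,f},{b,c,f}} {{e,f}}
  U145: {{b,c},{b,c,f}} {{c,e},{a,c,e}}
  U146: {{c},{a,c},{b,c},{c,d},{c,e},{c,f},{a,c,d},{a,c,e},{b,c,f}}
  U156: {{b,c},{b,c,f}} {{c,e},{a,c,e}} {{e,f}}
  U234: {{c,e},{a,c,e}} {{c,f},{b,c,f}}
  U235: {{c,e},{a,c,e}} {{b,c,f}}
  U236: {{c,e},{a,c,e}} {{c,f},{b,c,f}}
  U245: {{b,c},{b,c,f}} {{c,e},{a,c,e}}
  U246: {{c},{a,c},{a,d},{b,c},{c,d},{c,e},{c,f},{a,c,d},{a,c,e},{b,c,f}}
  U256: {{b,c},{b,c,f}} {{c,e},{a,c,e}}
  U345: {{a,e},{c,e},{a,c,e}} {{b,c,f}}
  U346: {{a,e},{c,e},{a,c,e}} {{c,f},{b,c,f}}
  U356: {{e},{a,e},{c,e},{e,f},{a,c,e}} {{b,c,f}}
  U456: {{a,e},{c,e},{a,c,e}} {{b,c},{b,c,f}}
  U1234: {{c,e},{a,c,e}} {{c,f},{b,c,f}}
  U1235: {{c,e},{a,c,e}} {{b,c,f}}
  U1236: {{c,e},{a,c,e}} {{c,f},{b,c,f}}
  U1245: {{b,c},{b,c,f}} {{c,e},{a,c,e}}
  U1246: {{c},{a,c},{b,c},{c,d},{c,e},{c,f},{a,c,d},{a,c,e},{b,c,f}}
  U1256: {{b,c},{b,c,f}} {{c,e},{a,c,e}}
  U1345: {{c,e},{a,c,e}} {{b,c,f}}
  U1346: {{c,e},{a,c,e}} {{c,f},{b,c,f}}
  U1356: {{c,e},{a,c,e}} {{e,f}} {{b,c,f}}
  U1456: {{b,c},{b,c,f}} {{c,e},{a,c,e}}
  U2345: {{c,e},{a,c,e}} {{b,c,f}}
  U2346: {{c,e},{a,c,e}} {{c,f},{b,c,f}}
  U2356: {{c,e},{a,c,e}} {{b,c,f}}
  U2456: {{b,c},{b,c,f}} {{c,e},{a,c,e}}
  U3456: {{a,e},{c,e},{a,c,e}} {{b,c,f}}
  U12345: {{c,e},{a,c,e}} {{b,c,f}}
  U12346: {{c,e},{a,c,e}} {{c,f},{b,c,f}}
  U12356: {{c,e},{a,c,e}} {{b,c,f}}
  U12456: {{b,c},{b,c,f}} {{c,e},{a,c,e}}
  U13456: {{c,e},{a,c,e}} {{b,c,f}}
  U23456: {{c,e},{a,c,e}} {{b,c,f}}
  U123456: {{c,e},{a,c,e}} {{b,c,f}}
C dims 7,26,39,30; δ0: rk 6, SNF 1^6; δ1: rk 19, SNF 1^19; δ2: rk 20, SNF 1^20
Ȟ^0: (7−6)−0=1 ⇒ Z
Ȟ^1: (26−19)−6=1 ⇒ Z
Ȟ^2: (39−20)−19=0 ⇒ 0

Ȟ^0 ≅ Z, Ȟ^1 ≅ Z, Ȟ^2 ≅ 0


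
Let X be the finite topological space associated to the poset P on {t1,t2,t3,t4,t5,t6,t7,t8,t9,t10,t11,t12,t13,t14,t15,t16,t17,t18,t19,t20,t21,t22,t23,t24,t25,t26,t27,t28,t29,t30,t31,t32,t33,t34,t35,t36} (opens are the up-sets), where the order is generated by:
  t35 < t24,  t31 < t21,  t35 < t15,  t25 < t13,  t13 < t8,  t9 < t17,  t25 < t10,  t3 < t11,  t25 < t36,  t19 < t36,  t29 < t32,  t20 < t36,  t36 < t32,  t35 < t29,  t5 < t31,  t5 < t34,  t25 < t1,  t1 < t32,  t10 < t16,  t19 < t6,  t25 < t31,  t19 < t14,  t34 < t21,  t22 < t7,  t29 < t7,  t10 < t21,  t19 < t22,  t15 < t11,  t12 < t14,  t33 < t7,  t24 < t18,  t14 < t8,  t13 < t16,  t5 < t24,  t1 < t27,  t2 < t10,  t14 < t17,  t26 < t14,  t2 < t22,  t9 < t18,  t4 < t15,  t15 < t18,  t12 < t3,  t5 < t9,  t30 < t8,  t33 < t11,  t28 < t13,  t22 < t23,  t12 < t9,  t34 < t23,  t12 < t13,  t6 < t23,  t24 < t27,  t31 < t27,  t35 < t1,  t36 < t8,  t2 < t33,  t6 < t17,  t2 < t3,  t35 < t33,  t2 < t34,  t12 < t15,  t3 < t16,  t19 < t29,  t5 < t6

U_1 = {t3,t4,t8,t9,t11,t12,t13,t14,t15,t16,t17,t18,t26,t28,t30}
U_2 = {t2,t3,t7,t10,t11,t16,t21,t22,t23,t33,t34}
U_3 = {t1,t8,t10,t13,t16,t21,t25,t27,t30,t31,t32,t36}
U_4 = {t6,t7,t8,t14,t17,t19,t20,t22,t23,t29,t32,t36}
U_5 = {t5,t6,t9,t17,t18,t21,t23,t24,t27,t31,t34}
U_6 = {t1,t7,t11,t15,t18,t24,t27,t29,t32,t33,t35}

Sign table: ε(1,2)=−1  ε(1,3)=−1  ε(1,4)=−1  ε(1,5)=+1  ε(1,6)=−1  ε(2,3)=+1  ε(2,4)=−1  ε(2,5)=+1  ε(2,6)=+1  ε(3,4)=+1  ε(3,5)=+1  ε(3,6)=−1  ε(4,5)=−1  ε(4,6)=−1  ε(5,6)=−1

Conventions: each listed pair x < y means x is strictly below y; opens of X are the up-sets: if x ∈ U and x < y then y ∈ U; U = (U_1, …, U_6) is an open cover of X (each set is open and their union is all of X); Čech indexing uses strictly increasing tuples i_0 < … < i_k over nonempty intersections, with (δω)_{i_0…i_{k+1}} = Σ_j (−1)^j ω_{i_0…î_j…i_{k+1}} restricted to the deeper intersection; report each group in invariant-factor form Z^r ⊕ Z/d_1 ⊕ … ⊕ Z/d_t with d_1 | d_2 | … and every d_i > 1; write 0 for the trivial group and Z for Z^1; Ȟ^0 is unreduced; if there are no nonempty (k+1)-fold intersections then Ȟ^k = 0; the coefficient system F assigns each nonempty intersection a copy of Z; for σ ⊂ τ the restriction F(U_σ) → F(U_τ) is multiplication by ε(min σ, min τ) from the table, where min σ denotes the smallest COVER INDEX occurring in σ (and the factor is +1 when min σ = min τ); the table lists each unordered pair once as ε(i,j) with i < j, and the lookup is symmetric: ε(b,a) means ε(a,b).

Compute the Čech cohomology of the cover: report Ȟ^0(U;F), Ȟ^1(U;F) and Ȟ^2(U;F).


nerve of the cover:
  U12={t3,t11,t16} U13={t8,t13,t16,t30} U14={t8,t14,t17} U15={t9,t17,t18} U16={t11,t15,t18} U23={t10,t16,t21} U24={t7,t22,t23} U25={t21,t23,t34} U26={t7,t11,t33} U34={t8,t32,t36} U35={t21,t27,t31} U36={t1,t27,t32} U45={t6,t17,t23} U46={t7,t29,t32} U56={t18,t24,t27}
  U123={t16} U126={t11} U134={t8} U145={t17} U156={t18} U235={t21} U245={t23} U246={t7} U346={t32} U356={t27}
C dims 6,15,10; δ0: rk 6, SNF 1^5·2; δ1: rk 9, SNF 1^9
Ȟ^0 = (6 − 6) − 0 = 0, so Ȟ^0 ≅ 0
Ȟ^1 = (15 − 9) − 6 = 0 plus torsion [2], so Ȟ^1 ≅ Z/2
Ȟ^2 = (10 − 0) − 9 = 1, so Ȟ^2 ≅ Z

Ȟ^0 = 0,  Ȟ^1 = Z/2,  Ȟ^2 = Z


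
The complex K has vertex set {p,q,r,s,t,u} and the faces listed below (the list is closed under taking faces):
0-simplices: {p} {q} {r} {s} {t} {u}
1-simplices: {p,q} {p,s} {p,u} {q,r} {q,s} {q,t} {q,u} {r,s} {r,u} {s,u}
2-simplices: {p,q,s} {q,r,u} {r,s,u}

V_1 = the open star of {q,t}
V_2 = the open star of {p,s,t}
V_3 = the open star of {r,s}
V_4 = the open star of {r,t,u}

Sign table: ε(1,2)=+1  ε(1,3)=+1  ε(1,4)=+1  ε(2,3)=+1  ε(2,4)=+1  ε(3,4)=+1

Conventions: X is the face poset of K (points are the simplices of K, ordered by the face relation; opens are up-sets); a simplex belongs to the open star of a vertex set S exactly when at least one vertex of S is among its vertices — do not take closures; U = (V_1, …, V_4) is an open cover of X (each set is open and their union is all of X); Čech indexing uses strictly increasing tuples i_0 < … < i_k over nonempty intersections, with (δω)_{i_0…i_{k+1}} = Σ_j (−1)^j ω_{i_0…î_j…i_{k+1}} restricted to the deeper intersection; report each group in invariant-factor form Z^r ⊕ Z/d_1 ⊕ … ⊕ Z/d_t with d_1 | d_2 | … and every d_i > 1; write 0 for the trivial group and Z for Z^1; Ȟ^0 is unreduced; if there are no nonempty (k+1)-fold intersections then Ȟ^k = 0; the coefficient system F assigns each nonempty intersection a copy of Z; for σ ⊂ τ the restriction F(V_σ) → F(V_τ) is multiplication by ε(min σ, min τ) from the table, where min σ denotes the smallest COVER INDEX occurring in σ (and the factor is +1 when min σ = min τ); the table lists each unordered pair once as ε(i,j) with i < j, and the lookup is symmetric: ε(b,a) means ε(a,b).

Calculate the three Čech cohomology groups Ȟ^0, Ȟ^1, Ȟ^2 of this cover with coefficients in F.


Ȟ^0 ≅ Z,  Ȟ^1 ≅ 0,  Ȟ^2 ≅ Z

intersection data:
  V1={{q},{t},{p,q},{q,r},{q,s},{q,t},{q,u},{p,q,s},{q,r,u}} V2={{p},{s},{t},{p,q},{p,s},{p,u},{q,s},{q,t},{r,s},{s,u},{p,q,s},{r,s,u}} V3={{r},{s},{p,s},{q,r},{q,s},{r,s},{r,u},{s,u},{p,q,s},{q,r,u},{r,s,u}} V4={{r},{t},{u},{p,u},{q,r},{q,t},{q,u},{r,s},{r,u},{s,u},{q,r,u},{r,s,u}}
  V12={{t},{p,q},{q,s},{q,t},{p,q,s}} V13={{q,r},{q,s},{p,q,s},{q,r,u}} V14={{t},{q,r},{q,t},{q,u},{q,r,u}} V23={{s},{p,s},{q,s},{r,s},{s,u},{p,q,s},{r,s,u}} V24={{t},{p,u},{q,t},{r,s},{s,u},{r,s,u}} V34={{r},{q,r},{r,s},{r,u},{s,u},{q,r,u},{r,s,u}}
  V123={{q,s},{p,q,s}} V124={{t},{q,t}} V134={{q,r},{q,r,u}} V234={{r,s},{s,u},{r,s,u}}
C dims 4,6,4; δ0: rk 3, SNF 1^3; δ1: rk 3, SNF 1^3
Ȟ^0 = (4 − 3) − 0 = 1, so Ȟ^0 ≅ Z
Ȟ^1 = (6 − 3) − 3 = 0, so Ȟ^1 ≅ 0
Ȟ^2 = (4 − 0) − 3 = 1, so Ȟ^2 ≅ Z


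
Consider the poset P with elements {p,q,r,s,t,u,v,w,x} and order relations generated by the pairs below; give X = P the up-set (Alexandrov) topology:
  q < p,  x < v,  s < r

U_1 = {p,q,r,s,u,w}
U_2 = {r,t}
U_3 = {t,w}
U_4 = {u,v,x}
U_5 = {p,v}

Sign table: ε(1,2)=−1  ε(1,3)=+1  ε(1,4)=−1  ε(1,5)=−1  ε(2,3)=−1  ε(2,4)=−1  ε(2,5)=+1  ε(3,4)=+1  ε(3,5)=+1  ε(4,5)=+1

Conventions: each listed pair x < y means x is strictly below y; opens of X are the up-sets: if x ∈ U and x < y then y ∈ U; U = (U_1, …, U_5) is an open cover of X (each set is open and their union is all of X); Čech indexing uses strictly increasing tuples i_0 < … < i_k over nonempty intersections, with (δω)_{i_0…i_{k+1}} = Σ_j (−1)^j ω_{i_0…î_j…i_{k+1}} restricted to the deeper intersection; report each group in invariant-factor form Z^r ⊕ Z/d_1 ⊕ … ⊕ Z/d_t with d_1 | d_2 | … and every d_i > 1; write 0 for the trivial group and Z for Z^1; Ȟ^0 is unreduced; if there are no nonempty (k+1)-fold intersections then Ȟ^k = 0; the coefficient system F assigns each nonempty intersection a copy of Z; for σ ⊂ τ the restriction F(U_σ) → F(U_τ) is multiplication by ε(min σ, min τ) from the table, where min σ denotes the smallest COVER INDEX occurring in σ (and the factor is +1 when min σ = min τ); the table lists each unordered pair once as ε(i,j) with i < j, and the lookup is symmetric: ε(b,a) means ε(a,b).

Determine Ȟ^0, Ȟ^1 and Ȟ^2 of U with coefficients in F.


nonempty overlaps:
  U12={r} U13={w} U14={u} U15={p} U23={t} U45={v}
C dims 5,6; δ0: rk 4, SNF 1^4
degree 0: 5−4−0 = 1 → Ȟ^0 ≅ Z
degree 1: 6−0−4 = 2 → Ȟ^1 ≅ Z^2
degree 2: 0−0−0 = 0 → Ȟ^2 ≅ 0

Ȟ^0(U;F) ≅ Z; Ȟ^1(U;F) ≅ Z^2; Ȟ^2(U;F) ≅ 0


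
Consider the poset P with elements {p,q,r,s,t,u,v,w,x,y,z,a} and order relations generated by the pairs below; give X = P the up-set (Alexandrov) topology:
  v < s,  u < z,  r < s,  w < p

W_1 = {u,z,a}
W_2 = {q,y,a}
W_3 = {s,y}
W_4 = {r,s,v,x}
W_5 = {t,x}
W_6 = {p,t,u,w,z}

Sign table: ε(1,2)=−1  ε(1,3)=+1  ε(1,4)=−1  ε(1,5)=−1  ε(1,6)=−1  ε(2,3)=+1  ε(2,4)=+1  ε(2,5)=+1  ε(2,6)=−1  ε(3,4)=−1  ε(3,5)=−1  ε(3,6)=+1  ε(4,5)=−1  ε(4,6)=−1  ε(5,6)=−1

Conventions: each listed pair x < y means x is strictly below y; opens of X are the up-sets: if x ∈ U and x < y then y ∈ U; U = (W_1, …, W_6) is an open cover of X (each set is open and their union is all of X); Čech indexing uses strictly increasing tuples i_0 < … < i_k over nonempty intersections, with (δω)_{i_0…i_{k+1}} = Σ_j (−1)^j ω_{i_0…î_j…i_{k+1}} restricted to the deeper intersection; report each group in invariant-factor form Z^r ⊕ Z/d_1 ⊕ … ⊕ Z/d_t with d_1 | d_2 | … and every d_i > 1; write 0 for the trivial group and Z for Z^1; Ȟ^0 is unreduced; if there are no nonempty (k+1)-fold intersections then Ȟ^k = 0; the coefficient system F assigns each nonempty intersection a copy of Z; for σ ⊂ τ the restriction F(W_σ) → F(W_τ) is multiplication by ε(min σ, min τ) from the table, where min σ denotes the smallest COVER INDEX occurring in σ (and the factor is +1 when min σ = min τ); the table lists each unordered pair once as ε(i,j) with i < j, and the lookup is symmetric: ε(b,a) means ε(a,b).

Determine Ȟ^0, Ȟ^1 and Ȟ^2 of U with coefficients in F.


cover nerve:
  W12={a} W16={u,z} W23={y} W34={s} W45={x} W56={t}
C dims 6,6; δ0: rk 6, SNF 1^5·2
Ȟ^0: (6−6)−0=0 ⇒ 0
Ȟ^1: (6−0)−6=0 plus torsion [2] ⇒ Z/2
Ȟ^2: (0−0)−0=0 ⇒ 0

Ȟ^0 = 0,  Ȟ^1 = Z/2,  Ȟ^2 = 0


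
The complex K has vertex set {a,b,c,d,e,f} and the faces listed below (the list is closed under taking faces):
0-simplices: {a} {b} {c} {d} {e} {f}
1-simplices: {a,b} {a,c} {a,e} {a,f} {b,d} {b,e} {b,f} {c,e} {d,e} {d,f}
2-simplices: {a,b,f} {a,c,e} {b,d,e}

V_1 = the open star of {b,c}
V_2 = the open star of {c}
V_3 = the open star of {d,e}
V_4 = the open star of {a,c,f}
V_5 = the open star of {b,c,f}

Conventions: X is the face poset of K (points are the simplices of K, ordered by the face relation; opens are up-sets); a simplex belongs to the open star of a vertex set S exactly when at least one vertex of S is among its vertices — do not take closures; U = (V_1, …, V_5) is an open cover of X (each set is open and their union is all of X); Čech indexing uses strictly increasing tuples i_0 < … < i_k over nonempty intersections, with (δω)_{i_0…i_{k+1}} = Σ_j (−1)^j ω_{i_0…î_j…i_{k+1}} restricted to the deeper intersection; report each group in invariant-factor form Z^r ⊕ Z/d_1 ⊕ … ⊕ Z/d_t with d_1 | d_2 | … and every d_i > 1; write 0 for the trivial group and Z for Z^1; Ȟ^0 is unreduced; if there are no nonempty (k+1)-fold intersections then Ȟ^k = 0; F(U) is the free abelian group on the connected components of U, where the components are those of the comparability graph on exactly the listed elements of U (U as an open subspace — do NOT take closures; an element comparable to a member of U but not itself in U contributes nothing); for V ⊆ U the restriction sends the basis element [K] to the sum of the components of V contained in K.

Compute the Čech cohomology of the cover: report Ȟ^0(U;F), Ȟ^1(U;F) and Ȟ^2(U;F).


Ȟ^0 ≅ Z,  Ȟ^1 ≅ Z^2,  Ȟ^2 ≅ 0

nonempty intersections:
  V1={{b},{c},{a,b},{a,c},{b,d},{b,e},{b,f},{c,e},{a,b,f},{a,c,e},{b,d,e}} V2={{c},{a,c},{c,e},{a,c,e}} V3={{d},{e},{a,e},{b,d},{b,e},{c,e},{d,e},{d,f},{a,c,e},{b,d,e}} V4={{a},{c},{f},{a,b},{a,c},{a,e},{a,f},{b,f},{c,e},{d,f},{a,b,f},{a,c,e}} V5={{b},{c},{f},{a,b},{a,c},{a,f},{b,d},{b,e},{b,f},{c,e},{d,f},{a,b,f},{a,c,e},{b,d,e}}
  V12={{c},{a,c},{c,e},{a,c,e}} V13={{b,d},{b,e},{c,e},{a,c,e},{b,d,e}} V14={{c},{a,b},{a,c},{b,f},{c,e},{a,b,f},{a,c,e}} V15={{b},{c},{a,b},{a,c},{b,d},{b,e},{b,f},{c,e},{a,b,f},{a,c,e},{b,d,e}} V23={{c,e},{a,c,e}} V24={{c},{a,c},{c,e},{a,c,e}} V25={{c},{a,c},{c,e},{a,c,e}} V34={{a,e},{c,e},{d,f},{a,c,e}} V35={{b,d},{b,e},{c,e},{d,f},{a,c,e},{b,d,e}} V45={{c},{f},{a,b},{a,c},{a,f},{b,f},{c,e},{d,f},{a,b,f},{a,c,e}}
  V123={{c,e},{a,c,e}} V124={{c},{a,c},{c,e},{a,c,e}} V125={{c},{a,c},{c,e},{a,c,e}} V134={{c,e},{a,c,e}} V135={{b,d},{b,e},{c,e},{a,c,e},{b,d,e}} V145={{c},{a,b},{a,c},{b,f},{c,e},{a,b,f},{a,c,e}} V234={{c,e},{a,c,e}} V235={{c,e},{a,c,e}} V245={{c},{a,c},{c,e},{a,c,e}} V345={{c,e},{d,f},{a,c,e}}
  V1234={{c,e},{a,c,e}} V1235={{c,e},{a,c,e}} V1245={{c},{a,c},{c,e},{a,c,e}} V1345={{c,e},{a,c,e}} V2345={{c,e},{a,c,e}}
  V12345={{c,e},{a,c,e}}
components per intersection:
  V1: {{b},{a,b},{b,d},{b,e},{b,f},{a,b,f},{b,d,e}} {{c},{a,c},{c,e},{a,c,e}}
  V2: {{c},{a,c},{c,e},{a,c,e}}
  V3: {{d},{e},{a,e},{b,d},{b,e},{c,e},{d,e},{d,f},{a,c,e},{b,d,e}}
  V4: {{a},{c},{f},{a,b},{a,c},{a,e},{a,f},{b,f},{c,e},{d,f},{a,b,f},{a,c,e}}
  V5: {{b},{f},{a,b},{a,f},{b,d},{b,e},{b,f},{d,f},{a,b,f},{b,d,e}} {{c},{a,c},{c,e},{a,c,e}}
  V12: {{c},{a,c},{c,e},{a,c,e}}
  V13: {{b,d},{b,e},{b,d,e}} {{c,e},{a,c,e}}
  V14: {{c},{a,c},{c,e},{a,c,e}} {{a,b},{b,f},{a,b,f}}
  V15: {{b},{a,b},{b,d},{b,e},{b,f},{a,b,f},{b,d,e}} {{c},{a,c},{c,e},{a,c,e}}
  V23: {{c,e},{a,c,e}}
  V24: {{c},{a,c},{c,e},{a,c,e}}
  V25: {{c},{a,c},{c,e},{a,c,e}}
  V34: {{a,e},{c,e},{a,c,e}} {{d,f}}
  V35: {{b,d},{b,e},{b,d,e}} {{c,e},{a,c,e}} {{d,f}}
  V45: {{c},{a,c},{c,e},{a,c,e}} {{f},{a,b},{a,f},{b,f},{d,f},{a,b,f}}
  V123: {{c,e},{a,c,e}}
  V124: {{c},{a,c},{c,e},{a,c,e}}
  V125: {{c},{a,c},{c,e},{a,c,e}}
  V134: {{c,e},{a,c,e}}
  V135: {{b,d},{b,e},{b,d,e}} {{c,e},{a,c,e}}
  V145: {{c},{a,c},{c,e},{a,c,e}} {{a,b},{b,f},{a,b,f}}
  V234: {{c,e},{a,c,e}}
  V235: {{c,e},{a,c,e}}
  V245: {{c},{a,c},{c,e},{a,c,e}}
  V345: {{c,e},{a,c,e}} {{d,f}}
  V1234: {{c,e},{a,c,e}}
  V1235: {{c,e},{a,c,e}}
  V1245: {{c},{a,c},{c,e},{a,c,e}}
  V1345: {{c,e},{a,c,e}}
  V2345: {{c,e},{a,c,e}}
  V12345: {{c,e},{a,c,e}}
C dims 7,17,13,5; δ0: rk 6, SNF 1^6; δ1: rk 9, SNF 1^9; δ2: rk 4, SNF 1^4
Ȟ^0: (7−6)−0=1 ⇒ Z
Ȟ^1: (17−9)−6=2 ⇒ Z^2
Ȟ^2: (13−4)−9=0 ⇒ 0


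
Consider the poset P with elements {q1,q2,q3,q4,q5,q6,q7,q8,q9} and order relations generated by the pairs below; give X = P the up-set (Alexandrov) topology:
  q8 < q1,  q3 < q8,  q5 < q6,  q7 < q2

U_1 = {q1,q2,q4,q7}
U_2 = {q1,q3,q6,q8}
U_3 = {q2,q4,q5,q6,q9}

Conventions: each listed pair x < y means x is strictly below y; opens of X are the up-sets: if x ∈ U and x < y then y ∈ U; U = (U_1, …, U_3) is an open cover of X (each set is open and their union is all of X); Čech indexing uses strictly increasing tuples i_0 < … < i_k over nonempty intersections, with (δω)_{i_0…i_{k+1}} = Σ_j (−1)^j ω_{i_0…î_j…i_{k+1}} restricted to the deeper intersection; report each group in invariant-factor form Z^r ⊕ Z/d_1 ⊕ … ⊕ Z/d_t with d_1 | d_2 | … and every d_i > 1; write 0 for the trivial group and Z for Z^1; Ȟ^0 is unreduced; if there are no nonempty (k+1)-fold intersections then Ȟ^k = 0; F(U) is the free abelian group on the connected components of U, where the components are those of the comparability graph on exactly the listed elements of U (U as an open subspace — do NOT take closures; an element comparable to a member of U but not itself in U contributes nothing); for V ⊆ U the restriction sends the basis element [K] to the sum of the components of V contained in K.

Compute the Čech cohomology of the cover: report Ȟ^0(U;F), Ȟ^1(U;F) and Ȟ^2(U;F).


nerve simplices:
  U12={q1} U13={q2,q4} U23={q6}
components per intersection:
  U1: {q1} {q2,q7} {q4}
  U2: {q1,q3,q8} {q6}
  U3: {q2} {q4} {q5,q6} {q9}
  U12: {q1}
  U13: {q2} {q4}
  U23: {q6}
C dims 9,4; δ0: rk 4, SNF 1^4
degree 0: 9−4−0 = 5 → Ȟ^0 ≅ Z^5
degree 1: 4−0−4 = 0 → Ȟ^1 ≅ 0
degree 2: 0−0−0 = 0 → Ȟ^2 ≅ 0

Ȟ^0(U;F) ≅ Z^5,  Ȟ^1(U;F) ≅ 0,  Ȟ^2(U;F) ≅ 0


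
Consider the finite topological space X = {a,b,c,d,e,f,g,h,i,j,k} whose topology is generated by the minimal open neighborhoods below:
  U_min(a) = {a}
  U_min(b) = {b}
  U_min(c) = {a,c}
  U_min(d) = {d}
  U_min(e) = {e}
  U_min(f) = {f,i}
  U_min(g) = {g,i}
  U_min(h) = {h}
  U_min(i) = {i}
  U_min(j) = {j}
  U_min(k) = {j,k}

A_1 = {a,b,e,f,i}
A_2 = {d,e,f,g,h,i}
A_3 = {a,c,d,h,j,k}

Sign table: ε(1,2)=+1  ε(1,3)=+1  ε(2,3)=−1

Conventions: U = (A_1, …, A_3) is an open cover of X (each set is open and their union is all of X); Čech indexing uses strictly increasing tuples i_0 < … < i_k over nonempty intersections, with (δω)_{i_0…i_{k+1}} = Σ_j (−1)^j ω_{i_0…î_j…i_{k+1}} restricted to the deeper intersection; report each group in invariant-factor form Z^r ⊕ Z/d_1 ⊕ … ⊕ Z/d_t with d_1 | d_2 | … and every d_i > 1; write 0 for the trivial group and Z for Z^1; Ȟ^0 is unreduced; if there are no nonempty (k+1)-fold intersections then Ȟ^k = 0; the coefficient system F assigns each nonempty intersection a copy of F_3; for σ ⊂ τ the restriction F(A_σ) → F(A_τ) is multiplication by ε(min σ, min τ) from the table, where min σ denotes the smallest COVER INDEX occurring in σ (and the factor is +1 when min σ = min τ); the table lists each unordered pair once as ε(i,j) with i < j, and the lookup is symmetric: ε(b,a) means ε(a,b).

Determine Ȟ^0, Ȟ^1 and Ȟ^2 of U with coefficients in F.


Ȟ^0 = 0, Ȟ^1 = 0 and Ȟ^2 = 0

nerve of the cover:
  A12={e,f,i} A13={a} A23={d,h}
C dims 3,3; δ0: rk_F3 3
Ȟ^0 = (3 − 3) − 0 = 0, so Ȟ^0 ≅ 0
Ȟ^1 = (3 − 0) − 3 = 0, so Ȟ^1 ≅ 0
Ȟ^2 = (0 − 0) − 0 = 0, so Ȟ^2 ≅ 0


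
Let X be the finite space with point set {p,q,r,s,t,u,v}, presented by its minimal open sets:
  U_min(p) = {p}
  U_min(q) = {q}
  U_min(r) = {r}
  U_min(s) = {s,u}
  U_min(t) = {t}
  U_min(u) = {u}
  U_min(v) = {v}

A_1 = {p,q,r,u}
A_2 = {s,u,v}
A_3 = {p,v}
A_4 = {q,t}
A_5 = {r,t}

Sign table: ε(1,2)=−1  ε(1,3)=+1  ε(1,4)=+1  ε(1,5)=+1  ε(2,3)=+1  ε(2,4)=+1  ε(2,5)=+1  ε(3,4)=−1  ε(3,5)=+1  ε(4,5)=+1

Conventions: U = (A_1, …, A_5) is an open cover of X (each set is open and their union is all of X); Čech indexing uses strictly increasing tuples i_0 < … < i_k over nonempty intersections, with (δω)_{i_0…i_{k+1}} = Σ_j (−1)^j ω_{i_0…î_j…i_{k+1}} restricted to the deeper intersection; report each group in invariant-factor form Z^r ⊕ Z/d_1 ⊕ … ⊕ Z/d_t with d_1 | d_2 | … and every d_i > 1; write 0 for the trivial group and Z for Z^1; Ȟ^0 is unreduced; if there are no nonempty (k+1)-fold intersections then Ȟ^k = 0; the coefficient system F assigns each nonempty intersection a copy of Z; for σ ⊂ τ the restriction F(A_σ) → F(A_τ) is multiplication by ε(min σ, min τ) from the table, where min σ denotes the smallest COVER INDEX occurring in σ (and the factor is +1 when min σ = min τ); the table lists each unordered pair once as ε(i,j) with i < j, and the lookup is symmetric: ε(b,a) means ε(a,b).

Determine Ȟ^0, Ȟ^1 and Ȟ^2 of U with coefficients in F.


Ȟ^0 ≅ 0; Ȟ^1 ≅ Z ⊕ Z/2; Ȟ^2 ≅ 0

nonempty overlaps:
  A12={u} A13={p} A14={q} A15={r} A23={v} A45={t}
C dims 5,6; δ0: rk 5, SNF 1^4·2
degree 0: 5−5−0 = 0 → Ȟ^0 ≅ 0
degree 1: 6−0−5 = 1 plus torsion [2] → Ȟ^1 ≅ Z ⊕ Z/2
degree 2: 0−0−0 = 0 → Ȟ^2 ≅ 0


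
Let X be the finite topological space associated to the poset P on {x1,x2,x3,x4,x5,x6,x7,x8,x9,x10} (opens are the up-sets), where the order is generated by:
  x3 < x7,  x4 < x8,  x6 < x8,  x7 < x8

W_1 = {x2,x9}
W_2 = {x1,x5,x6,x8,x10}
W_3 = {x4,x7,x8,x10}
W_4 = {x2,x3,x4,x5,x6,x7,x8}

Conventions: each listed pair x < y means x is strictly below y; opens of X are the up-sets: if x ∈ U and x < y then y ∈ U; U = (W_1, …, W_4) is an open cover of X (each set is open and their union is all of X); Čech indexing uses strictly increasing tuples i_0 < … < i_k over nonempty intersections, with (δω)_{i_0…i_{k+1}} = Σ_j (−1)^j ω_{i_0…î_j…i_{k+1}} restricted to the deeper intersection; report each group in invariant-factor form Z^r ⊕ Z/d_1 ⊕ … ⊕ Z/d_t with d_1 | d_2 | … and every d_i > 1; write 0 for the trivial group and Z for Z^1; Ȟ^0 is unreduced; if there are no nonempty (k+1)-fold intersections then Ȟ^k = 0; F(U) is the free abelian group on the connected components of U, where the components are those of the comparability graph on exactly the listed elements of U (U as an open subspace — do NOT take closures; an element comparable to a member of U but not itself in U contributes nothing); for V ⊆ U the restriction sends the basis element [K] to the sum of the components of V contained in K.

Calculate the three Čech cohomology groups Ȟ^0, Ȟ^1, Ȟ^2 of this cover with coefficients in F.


Ȟ^0 = Z^6; Ȟ^1 = 0; Ȟ^2 = 0

intersection data:
  W14={x2} W23={x8,x10} W24={x5,x6,x8} W34={x4,x7,x8}
  W234={x8}
components per intersection:
  W1: {x2} {x9}
  W2: {x1} {x5} {x6,x8} {x10}
  W3: {x4,x7,x8} {x10}
  W4: {x2} {x3,x4,x6,x7,x8} {x5}
  W14: {x2}
  W23: {x8} {x10}
  W24: {x5} {x6,x8}
  W34: {x4,x7,x8}
  W234: {x8}
C dims 11,6,1; δ0: rk 5, SNF 1^5; δ1: rk 1, SNF 1^1
Ȟ^0 = (11 − 5) − 0 = 6, so Ȟ^0 ≅ Z^6
Ȟ^1 = (6 − 1) − 5 = 0, so Ȟ^1 ≅ 0
Ȟ^2 = (1 − 0) − 1 = 0, so Ȟ^2 ≅ 0


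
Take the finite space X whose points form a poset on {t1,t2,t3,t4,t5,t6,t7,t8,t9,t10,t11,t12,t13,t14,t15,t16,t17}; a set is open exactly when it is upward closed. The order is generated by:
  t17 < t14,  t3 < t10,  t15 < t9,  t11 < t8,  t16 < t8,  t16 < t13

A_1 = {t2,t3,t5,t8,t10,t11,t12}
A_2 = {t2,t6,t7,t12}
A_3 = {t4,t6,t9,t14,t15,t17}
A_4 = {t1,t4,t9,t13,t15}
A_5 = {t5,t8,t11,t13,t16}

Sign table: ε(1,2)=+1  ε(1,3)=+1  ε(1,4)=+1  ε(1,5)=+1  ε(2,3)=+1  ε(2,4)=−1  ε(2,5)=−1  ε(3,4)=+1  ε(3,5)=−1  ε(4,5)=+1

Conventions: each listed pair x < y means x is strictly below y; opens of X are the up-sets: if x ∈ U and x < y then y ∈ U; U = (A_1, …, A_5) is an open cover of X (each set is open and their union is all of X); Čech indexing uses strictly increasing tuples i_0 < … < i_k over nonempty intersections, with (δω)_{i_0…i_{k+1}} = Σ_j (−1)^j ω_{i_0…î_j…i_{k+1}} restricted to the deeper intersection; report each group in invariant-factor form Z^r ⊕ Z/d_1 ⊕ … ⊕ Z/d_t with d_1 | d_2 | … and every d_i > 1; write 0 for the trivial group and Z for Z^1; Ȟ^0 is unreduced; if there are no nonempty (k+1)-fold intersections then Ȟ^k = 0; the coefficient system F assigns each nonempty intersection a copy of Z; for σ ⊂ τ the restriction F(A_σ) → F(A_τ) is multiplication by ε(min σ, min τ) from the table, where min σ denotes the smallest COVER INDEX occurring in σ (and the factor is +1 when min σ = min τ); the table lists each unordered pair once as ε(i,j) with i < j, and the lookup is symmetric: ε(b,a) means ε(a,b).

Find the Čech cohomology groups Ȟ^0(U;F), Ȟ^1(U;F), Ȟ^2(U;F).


Ȟ^0 = Z, Ȟ^1 = Z, Ȟ^2 = 0

cover nerve:
  A12={t2,t12} A15={t5,t8,t11} A23={t6} A34={t4,t9,t15} A45={t13}
C dims 5,5; δ0: rk 4, SNF 1^4
Ȟ^0: (5−4)−0=1 ⇒ Z
Ȟ^1: (5−0)−4=1 ⇒ Z
Ȟ^2: (0−0)−0=0 ⇒ 0


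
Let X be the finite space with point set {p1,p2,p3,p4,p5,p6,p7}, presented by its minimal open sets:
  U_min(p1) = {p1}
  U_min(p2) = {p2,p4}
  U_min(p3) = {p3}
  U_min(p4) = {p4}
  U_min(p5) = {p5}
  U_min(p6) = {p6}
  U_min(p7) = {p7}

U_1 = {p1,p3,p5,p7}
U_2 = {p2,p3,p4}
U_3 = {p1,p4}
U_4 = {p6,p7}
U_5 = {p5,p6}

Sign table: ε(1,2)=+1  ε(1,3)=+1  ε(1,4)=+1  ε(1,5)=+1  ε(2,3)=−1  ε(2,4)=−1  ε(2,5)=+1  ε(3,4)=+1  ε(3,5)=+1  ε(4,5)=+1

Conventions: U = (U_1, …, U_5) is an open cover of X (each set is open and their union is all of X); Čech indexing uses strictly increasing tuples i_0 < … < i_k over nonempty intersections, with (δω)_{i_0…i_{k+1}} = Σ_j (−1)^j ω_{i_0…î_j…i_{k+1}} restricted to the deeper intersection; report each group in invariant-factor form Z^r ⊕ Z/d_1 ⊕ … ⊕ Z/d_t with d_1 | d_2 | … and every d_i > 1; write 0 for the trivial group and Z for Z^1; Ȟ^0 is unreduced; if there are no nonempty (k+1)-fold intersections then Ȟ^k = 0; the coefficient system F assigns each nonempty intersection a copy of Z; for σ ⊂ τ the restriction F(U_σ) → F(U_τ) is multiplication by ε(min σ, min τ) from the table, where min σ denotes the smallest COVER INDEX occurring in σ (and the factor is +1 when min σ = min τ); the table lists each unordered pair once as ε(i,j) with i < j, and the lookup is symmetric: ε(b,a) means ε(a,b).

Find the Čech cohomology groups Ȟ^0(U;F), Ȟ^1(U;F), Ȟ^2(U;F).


Ȟ^0 ≅ 0; Ȟ^1 ≅ Z ⊕ Z/2; Ȟ^2 ≅ 0

nonempty overlaps:
  U12={p3} U13={p1} U14={p7} U15={p5} U23={p4} U45={p6}
C dims 5,6; δ0: rk 5, SNF 1^4·2
degree 0: 5−5−0 = 0 → Ȟ^0 ≅ 0
degree 1: 6−0−5 = 1 plus torsion [2] → Ȟ^1 ≅ Z ⊕ Z/2
degree 2: 0−0−0 = 0 → Ȟ^2 ≅ 0


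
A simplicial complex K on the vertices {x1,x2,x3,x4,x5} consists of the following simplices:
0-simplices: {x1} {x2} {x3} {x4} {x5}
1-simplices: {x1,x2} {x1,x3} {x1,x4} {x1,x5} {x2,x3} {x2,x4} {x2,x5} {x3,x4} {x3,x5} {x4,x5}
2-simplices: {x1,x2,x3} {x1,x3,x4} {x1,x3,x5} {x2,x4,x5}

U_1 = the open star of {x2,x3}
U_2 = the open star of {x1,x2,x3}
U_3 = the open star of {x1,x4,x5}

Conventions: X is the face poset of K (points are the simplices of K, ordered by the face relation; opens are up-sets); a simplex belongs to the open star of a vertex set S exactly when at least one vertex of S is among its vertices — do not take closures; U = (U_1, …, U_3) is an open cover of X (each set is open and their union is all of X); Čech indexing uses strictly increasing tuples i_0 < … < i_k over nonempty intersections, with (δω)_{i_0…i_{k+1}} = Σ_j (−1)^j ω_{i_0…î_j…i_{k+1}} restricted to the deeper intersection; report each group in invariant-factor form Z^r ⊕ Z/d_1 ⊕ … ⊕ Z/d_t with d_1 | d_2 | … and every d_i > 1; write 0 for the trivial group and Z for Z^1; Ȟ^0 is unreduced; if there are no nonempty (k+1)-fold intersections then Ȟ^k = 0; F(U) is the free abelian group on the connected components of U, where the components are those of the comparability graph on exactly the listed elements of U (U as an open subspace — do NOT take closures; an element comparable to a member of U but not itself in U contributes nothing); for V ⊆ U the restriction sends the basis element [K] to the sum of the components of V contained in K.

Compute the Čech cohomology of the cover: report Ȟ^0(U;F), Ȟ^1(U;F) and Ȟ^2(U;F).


nerve simplices:
  U1={{x2},{x3},{x1,x2},{x1,x3},{x2,x3},{x2,x4},{x2,x5},{x3,x4},{x3,x5},{x1,x2,x3},{x1,x3,x4},{x1,x3,x5},{x2,x4,x5}} U2={{x1},{x2},{x3},{x1,x2},{x1,x3},{x1,x4},{x1,x5},{x2,x3},{x2,x4},{x2,x5},{x3,x4},{x3,x5},{x1,x2,x3},{x1,x3,x4},{x1,x3,x5},{x2,x4,x5}} U3={{x1},{x4},{x5},{x1,x2},{x1,x3},{x1,x4},{x1,x5},{x2,x4},{x2,x5},{x3,x4},{x3,x5},{x4,x5},{x1,x2,x3},{x1,x3,x4},{x1,x3,x5},{x2,x4,x5}}
  U12={{x2},{x3},{x1,x2},{x1,x3},{x2,x3},{x2,x4},{x2,x5},{x3,x4},{x3,x5},{x1,x2,x3},{x1,x3,x4},{x1,x3,x5},{x2,x4,x5}} U13={{x1,x2},{x1,x3},{x2,x4},{x2,x5},{x3,x4},{x3,x5},{x1,x2,x3},{x1,x3,x4},{x1,x3,x5},{x2,x4,x5}} U23={{x1},{x1,x2},{x1,x3},{x1,x4},{x1,x5},{x2,x4},{x2,x5},{x3,x4},{x3,x5},{x1,x2,x3},{x1,x3,x4},{x1,x3,x5},{x2,x4,x5}}
  U123={{x1,x2},{x1,x3},{x2,x4},{x2,x5},{x3,x4},{x3,x5},{x1,x2,x3},{x1,x3,x4},{x1,x3,x5},{x2,x4,x5}}
components per intersection:
  U1: {{x2},{x3},{x1,x2},{x1,x3},{x2,x3},{x2,x4},{x2,x5},{x3,x4},{x3,x5},{x1,x2,x3},{x1,x3,x4},{x1,x3,x5},{x2,x4,x5}}
  U2: {{x1},{x2},{x3},{x1,x2},{x1,x3},{x1,x4},{x1,x5},{x2,x3},{x2,x4},{x2,x5},{x3,x4},{x3,x5},{x1,x2,x3},{x1,x3,x4},{x1,x3,x5},{x2,x4,x5}}
  U3: {{x1},{x4},{x5},{x1,x2},{x1,x3},{x1,x4},{x1,x5},{x2,x4},{x2,x5},{x3,x4},{x3,x5},{x4,x5},{x1,x2,x3},{x1,x3,x4},{x1,x3,x5},{x2,x4,x5}}
  U12: {{x2},{x3},{x1,x2},{x1,x3},{x2,x3},{x2,x4},{x2,x5},{x3,x4},{x3,x5},{x1,x2,x3},{x1,x3,x4},{x1,x3,x5},{x2,x4,x5}}
  U13: {{x1,x2},{x1,x3},{x3,x4},{x3,x5},{x1,x2,x3},{x1,x3,x4},{x1,x3,x5}} {{x2,x4},{x2,x5},{x2,x4,x5}}
  U23: {{x1},{x1,x2},{x1,x3},{x1,x4},{x1,x5},{x3,x4},{x3,x5},{x1,x2,x3},{x1,x3,x4},{x1,x3,x5}} {{x2,x4},{x2,x5},{x2,x4,x5}}
  U123: {{x1,x2},{x1,x3},{x3,x4},{x3,x5},{x1,x2,x3},{x1,x3,x4},{x1,x3,x5}} {{x2,x4},{x2,x5},{x2,x4,x5}}
C dims 3,5,2; δ0: rk 2, SNF 1^2; δ1: rk 2, SNF 1^2
degree 0: 3−2−0 = 1 → Ȟ^0 ≅ Z
degree 1: 5−2−2 = 1 → Ȟ^1 ≅ Z
degree 2: 2−0−2 = 0 → Ȟ^2 ≅ 0

Ȟ^0(U;F) ≅ Z,  Ȟ^1(U;F) ≅ Z,  Ȟ^2(U;F) ≅ 0
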